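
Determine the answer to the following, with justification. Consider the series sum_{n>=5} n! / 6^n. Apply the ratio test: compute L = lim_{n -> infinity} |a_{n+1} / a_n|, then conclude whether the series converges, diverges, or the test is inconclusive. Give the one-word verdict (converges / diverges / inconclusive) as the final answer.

Let a_n denote the general term. Form the ratio a_{n+1}/a_n and simplify:
a_{n+1}/a_n = n/6 + 1/6
Take the limit as n -> infinity: L = infinity.
Since L = infinity > 1 (or L = infinity), the ratio test implies the series diverges.

diverges


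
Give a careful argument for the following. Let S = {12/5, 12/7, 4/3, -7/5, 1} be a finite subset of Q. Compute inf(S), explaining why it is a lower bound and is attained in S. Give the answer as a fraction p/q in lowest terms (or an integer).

S is finite, so inf(S) = min(S).
Sorted increasing:
-7/5, 1, 4/3, 12/7, 12/5
The extremum is -7/5.
For every x in S, x >= -7/5. And -7/5 is in S, so it is attained.
Therefore inf(S) = -7/5.

-7/5


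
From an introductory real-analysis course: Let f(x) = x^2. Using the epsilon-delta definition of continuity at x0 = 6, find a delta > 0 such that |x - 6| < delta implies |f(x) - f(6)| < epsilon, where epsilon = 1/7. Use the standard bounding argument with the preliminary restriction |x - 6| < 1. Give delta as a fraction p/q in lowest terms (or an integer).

Factor: |x^2 - (6)^2| = |x - 6| * |x + 6|.
Impose |x - 6| < 1 first. Then |x + 6| = |(x - 6) + 2*(6)| <= |x - 6| + 2*|6| < 1 + 12 = 13.
So |x^2 - (6)^2| < delta * 13.
We need delta * 13 <= 1/7, i.e. delta <= 1/7/13 = 1/91.
Since 1/91 < 1, this is tighter than 1; take delta = 1/91.
So delta = 1/91 works.

1/91


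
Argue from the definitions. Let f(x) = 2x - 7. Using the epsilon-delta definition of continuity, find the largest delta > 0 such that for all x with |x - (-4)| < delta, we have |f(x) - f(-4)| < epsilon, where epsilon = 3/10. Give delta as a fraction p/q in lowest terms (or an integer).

We compute f(-4) = 2*(-4) - 7 = -15.
|f(x) - f(-4)| = |2x - 7 - (-15)| = |2(x - (-4))| = 2|x - (-4)|.
We need 2|x - (-4)| < 3/10, i.e. |x - (-4)| < 3/10 / 2 = 3/20.
So any delta <= 3/20 works. Conversely, if delta > 3/20, then x = -4 + 3/20 satisfies |x - (-4)| = 3/20 < delta but |f(x) - f(-4)| = 2 * 3/20 = 3/10, which is not < 3/10; so no larger delta works.
Hence the largest such delta is 3/20.

3/20


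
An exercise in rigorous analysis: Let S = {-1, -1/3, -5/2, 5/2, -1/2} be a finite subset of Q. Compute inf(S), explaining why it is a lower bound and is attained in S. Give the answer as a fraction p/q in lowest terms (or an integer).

S is finite, so inf(S) = min(S).
Sorted increasing:
-5/2, -1, -1/2, -1/3, 5/2
The extremum is -5/2.
For every x in S, x >= -5/2. And -5/2 is in S, so it is attained.
Therefore inf(S) = -5/2.

-5/2


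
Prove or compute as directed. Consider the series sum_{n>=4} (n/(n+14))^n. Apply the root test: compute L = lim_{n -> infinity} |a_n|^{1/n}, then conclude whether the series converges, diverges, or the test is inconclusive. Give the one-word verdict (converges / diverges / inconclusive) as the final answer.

Let a_n denote the general term. Form |a_n|^(1/n) and simplify:
|a_n|^(1/n) = n/(n + 14)
Take the limit as n -> infinity: L = 1.
Since L = 1, the root test is inconclusive. (In fact a_n = (n/(n+14))^n -> e^(-14) != 0, so the nth-term test shows divergence; but the root test itself gives no conclusion.)

inconclusive


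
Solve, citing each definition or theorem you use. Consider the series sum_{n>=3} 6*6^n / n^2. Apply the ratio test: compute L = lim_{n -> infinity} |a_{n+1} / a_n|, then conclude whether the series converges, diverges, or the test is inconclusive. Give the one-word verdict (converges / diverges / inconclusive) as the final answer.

Let a_n denote the general term. Form the ratio a_{n+1}/a_n and simplify:
a_{n+1}/a_n = 6*n^2/(n + 1)^2
Take the limit as n -> infinity: L = 6.
Since L = 6 > 1 (or L = infinity), the ratio test implies the series diverges.

diverges


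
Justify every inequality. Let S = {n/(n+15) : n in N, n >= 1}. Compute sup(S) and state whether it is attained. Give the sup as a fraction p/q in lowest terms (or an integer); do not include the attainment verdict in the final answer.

Analysis:
- Values: 1/16, 2/17, 1/6, 4/19, ... strictly increasing.
- Minimum is 1/16 (n=1); inf = 1/16 (attained).
- n/(n+15) = 1 - 15/(n+15) -> 1 from below as n -> infinity, and never equals 1.
- So sup = 1 (not attained).
Conclusion: sup(S) = 1, not attained in S.

1


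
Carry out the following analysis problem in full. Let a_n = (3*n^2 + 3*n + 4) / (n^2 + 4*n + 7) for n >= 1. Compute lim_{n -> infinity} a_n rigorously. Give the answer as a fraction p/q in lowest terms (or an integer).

Divide numerator and denominator by n^2, the highest power:
numerator / n^2 = 3 + 3/n + 4/n^2
denominator / n^2 = 1 + 4/n + 7/n^2
As n -> infinity, all terms of the form c/n^k (k >= 1) tend to 0.
So numerator / n^2 -> 3 and denominator / n^2 -> 1.
Therefore lim a_n = 3.

3


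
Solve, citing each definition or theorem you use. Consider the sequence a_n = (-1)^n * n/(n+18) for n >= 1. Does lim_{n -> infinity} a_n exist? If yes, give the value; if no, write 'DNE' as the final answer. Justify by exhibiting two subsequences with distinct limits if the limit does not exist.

Examine the behaviour of a_n along subsequences.
a_{2k} = 2k/(2k+18) -> 1. a_{2k+1} = -(2k+1)/(2k+19) -> -1.
Since these two subsequential limits are 1 and -1, distinct, the full sequence cannot converge (a convergent sequence has all subsequences tending to the same limit). So lim a_n does not exist.

DNE


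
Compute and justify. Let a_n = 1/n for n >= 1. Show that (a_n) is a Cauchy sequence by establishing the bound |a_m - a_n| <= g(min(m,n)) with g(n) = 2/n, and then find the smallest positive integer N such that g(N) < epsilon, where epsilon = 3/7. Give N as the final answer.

For any m, n >= 1, by the triangle inequality:
|a_m - a_n| = |1/m - 1/n| <= 1/m + 1/n <= 2/min(m,n).
So g(n) = 2/n bounds the Cauchy difference. Since g(n) -> 0, (a_n) is Cauchy.
Now solve g(N) < 3/7: 2/N < 3/7 <=> N > 2 / (3/7) = 14/3.
The smallest integer strictly greater than 14/3 is N = 5.
Check: g(5) = 2/5 = 2/5 < 3/7; g(4) = 1/2 >= 3/7. So N = 5.

5


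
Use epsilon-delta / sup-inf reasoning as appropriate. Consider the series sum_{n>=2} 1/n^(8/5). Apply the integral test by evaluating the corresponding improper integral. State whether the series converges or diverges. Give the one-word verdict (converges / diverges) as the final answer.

Let f(x) = x^(-8/5). Then f is positive, continuous, and decreasing on [2, infinity), so the integral test applies.
Compute the improper integral int_{2}^infinity f(x) dx:
  antiderivative F(x) = -5/(3*x^(3/5)).
  As x -> infinity, F(x) -> 0 (since p = 8/5 > 1).
  So int = F(infinity) - F(2) = 0 - (-5*2^(2/5)/6) = 5*2^(2/5)/6.
  Finite, so by the integral test, the series converges.

converges


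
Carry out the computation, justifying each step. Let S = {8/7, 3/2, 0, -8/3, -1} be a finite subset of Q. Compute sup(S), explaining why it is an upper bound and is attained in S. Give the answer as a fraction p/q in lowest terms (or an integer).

S is finite, so sup(S) = max(S).
Sorted decreasing:
3/2, 8/7, 0, -1, -8/3
The extremum is 3/2.
For every x in S, x <= 3/2. And 3/2 is in S, so it is attained.
Therefore sup(S) = 3/2.

3/2


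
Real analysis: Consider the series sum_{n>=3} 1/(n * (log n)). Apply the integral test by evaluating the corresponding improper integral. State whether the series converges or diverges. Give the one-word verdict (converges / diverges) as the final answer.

Let f(x) = 1/(x*log(x)). Then f is positive, continuous, and decreasing on [3, infinity), so the integral test applies.
Compute the improper integral int_{3}^infinity f(x) dx:
  antiderivative F(x) = log(log(x)).
  F(x) = log(log(x)) -> infinity as x -> infinity. The integral diverges, so by the integral test, the series diverges.

diverges


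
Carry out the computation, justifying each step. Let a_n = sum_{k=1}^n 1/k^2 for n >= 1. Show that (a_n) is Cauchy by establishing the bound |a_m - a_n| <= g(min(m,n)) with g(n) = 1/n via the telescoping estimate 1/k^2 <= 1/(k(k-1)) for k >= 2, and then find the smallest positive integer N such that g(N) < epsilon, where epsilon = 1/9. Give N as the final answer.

For m > n >= 1: |a_m - a_n| = sum_{k=n+1}^m 1/k^2.
Use 1/k^2 <= 1/(k(k-1)) = 1/(k-1) - 1/k for k >= 2:
sum_{k=n+1}^m 1/k^2 <= sum_{k=n+1}^m (1/(k-1) - 1/k) = 1/n - 1/m <= 1/n.
By symmetry the same bound holds with n,m swapped, so |a_m - a_n| <= 1/min(m,n) = g(min(m,n)). Since g(n) -> 0, (a_n) is Cauchy.
Now solve g(N) < 1/9: 1/N < 1/9 <=> N > 1/(1/9) = 9.
The smallest integer strictly greater than 9 is N = 10.
Check: g(10) = 1/10 < 1/9; g(9) = 1/9 >= 1/9. So N = 10.

10


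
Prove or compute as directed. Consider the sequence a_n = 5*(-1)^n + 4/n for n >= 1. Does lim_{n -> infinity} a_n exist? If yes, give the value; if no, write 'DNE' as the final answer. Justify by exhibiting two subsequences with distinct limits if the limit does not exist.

Examine the behaviour of a_n along subsequences.
a_{2k} = 5 + 4/(2k) -> 5. a_{2k+1} = -5 + 4/(2k+1) -> -5.
Since these two subsequential limits are 5 and -5, distinct, the full sequence cannot converge (a convergent sequence has all subsequences tending to the same limit). So lim a_n does not exist.

DNE


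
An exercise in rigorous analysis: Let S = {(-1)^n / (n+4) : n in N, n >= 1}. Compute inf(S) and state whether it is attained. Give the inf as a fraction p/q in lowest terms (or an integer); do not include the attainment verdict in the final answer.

Analysis:
- Values: -1/5, 1/6, -1/7, 1/8, -1/9, ...
- Positive terms (even n): 1/(2+4), 1/(4+4), ... decreasing -> max = 1/6 (n=2).
- Negative terms (odd n): -1/(1+4), -1/(3+4), ... increasing -> min = -1/5 (n=1).
- So sup = 1/6 (attained at n=2); inf = -1/5 (attained at n=1).
Conclusion: inf(S) = -1/5, attained in S.

-1/5


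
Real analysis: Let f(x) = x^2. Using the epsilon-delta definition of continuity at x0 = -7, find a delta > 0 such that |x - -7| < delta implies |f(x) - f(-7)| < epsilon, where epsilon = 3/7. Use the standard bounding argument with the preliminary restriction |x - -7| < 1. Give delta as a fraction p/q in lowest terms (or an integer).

Factor: |x^2 - (-7)^2| = |x - -7| * |x + -7|.
Impose |x - -7| < 1 first. Then |x + -7| = |(x - -7) + 2*(-7)| <= |x - -7| + 2*|-7| < 1 + 14 = 15.
So |x^2 - (-7)^2| < delta * 15.
We need delta * 15 <= 3/7, i.e. delta <= 3/7/15 = 1/35.
Since 1/35 < 1, this is tighter than 1; take delta = 1/35.
So delta = 1/35 works.

1/35


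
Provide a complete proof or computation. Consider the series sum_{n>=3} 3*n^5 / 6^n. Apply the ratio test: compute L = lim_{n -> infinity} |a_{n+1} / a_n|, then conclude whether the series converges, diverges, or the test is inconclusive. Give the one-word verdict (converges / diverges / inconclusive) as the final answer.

Let a_n denote the general term. Form the ratio a_{n+1}/a_n and simplify:
a_{n+1}/a_n = (n + 1)^5/(6*n^5)
Take the limit as n -> infinity: L = 1/6.
Since L = 1/6 < 1, the ratio test implies the series converges.

converges


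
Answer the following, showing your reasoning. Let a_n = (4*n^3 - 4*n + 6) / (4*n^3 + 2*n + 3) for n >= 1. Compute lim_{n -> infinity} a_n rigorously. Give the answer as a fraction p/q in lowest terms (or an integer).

Divide numerator and denominator by n^3, the highest power:
numerator / n^3 = 4 - 4/n^2 + 6/n^3
denominator / n^3 = 4 + 2/n^2 + 3/n^3
As n -> infinity, all terms of the form c/n^k (k >= 1) tend to 0.
So numerator / n^3 -> 4 and denominator / n^3 -> 4.
Therefore lim a_n = 1.

1


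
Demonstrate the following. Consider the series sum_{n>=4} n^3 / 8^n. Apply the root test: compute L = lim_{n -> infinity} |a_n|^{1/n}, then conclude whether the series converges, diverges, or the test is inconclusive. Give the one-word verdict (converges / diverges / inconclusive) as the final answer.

Let a_n denote the general term. Form |a_n|^(1/n) and simplify:
|a_n|^(1/n) = n^(3/n)/8
Take the limit as n -> infinity: L = 1/8.
Since L = 1/8 < 1, the root test implies convergence.

converges


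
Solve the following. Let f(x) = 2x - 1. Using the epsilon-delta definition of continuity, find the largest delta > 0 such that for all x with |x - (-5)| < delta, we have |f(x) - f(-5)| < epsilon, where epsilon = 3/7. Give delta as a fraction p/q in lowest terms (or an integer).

We compute f(-5) = 2*(-5) - 1 = -11.
|f(x) - f(-5)| = |2x - 1 - (-11)| = |2(x - (-5))| = 2|x - (-5)|.
We need 2|x - (-5)| < 3/7, i.e. |x - (-5)| < 3/7 / 2 = 3/14.
So any delta <= 3/14 works. Conversely, if delta > 3/14, then x = -5 + 3/14 satisfies |x - (-5)| = 3/14 < delta but |f(x) - f(-5)| = 2 * 3/14 = 3/7, which is not < 3/7; so no larger delta works.
Hence the largest such delta is 3/14.

3/14


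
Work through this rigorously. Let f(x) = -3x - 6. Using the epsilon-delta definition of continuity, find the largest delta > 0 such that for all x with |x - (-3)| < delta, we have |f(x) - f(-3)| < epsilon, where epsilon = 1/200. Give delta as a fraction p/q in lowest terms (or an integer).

We compute f(-3) = -3*(-3) - 6 = 3.
|f(x) - f(-3)| = |-3x - 6 - (3)| = |-3(x - (-3))| = 3|x - (-3)|.
We need 3|x - (-3)| < 1/200, i.e. |x - (-3)| < 1/200 / 3 = 1/600.
So any delta <= 1/600 works. Conversely, if delta > 1/600, then x = -3 + 1/600 satisfies |x - (-3)| = 1/600 < delta but |f(x) - f(-3)| = 3 * 1/600 = 1/200, which is not < 1/200; so no larger delta works.
Hence the largest such delta is 1/600.

1/600


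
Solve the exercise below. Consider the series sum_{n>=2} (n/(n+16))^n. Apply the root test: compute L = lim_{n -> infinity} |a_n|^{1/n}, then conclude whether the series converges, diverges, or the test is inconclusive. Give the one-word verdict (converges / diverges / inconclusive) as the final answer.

Let a_n denote the general term. Form |a_n|^(1/n) and simplify:
|a_n|^(1/n) = n/(n + 16)
Take the limit as n -> infinity: L = 1.
Since L = 1, the root test is inconclusive. (In fact a_n = (n/(n+16))^n -> e^(-16) != 0, so the nth-term test shows divergence; but the root test itself gives no conclusion.)

inconclusive


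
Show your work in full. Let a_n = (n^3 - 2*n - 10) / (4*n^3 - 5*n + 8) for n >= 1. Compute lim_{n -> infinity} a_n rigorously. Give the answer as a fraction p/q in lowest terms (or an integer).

Divide numerator and denominator by n^3, the highest power:
numerator / n^3 = 1 - 2/n^2 - 10/n^3
denominator / n^3 = 4 - 5/n^2 + 8/n^3
As n -> infinity, all terms of the form c/n^k (k >= 1) tend to 0.
So numerator / n^3 -> 1 and denominator / n^3 -> 4.
Therefore lim a_n = 1/4.

1/4


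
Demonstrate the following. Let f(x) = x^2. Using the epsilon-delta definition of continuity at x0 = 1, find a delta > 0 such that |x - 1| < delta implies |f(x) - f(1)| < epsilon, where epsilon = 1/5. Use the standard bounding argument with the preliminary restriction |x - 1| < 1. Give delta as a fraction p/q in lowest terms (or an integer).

Factor: |x^2 - (1)^2| = |x - 1| * |x + 1|.
Impose |x - 1| < 1 first. Then |x + 1| = |(x - 1) + 2*(1)| <= |x - 1| + 2*|1| < 1 + 2 = 3.
So |x^2 - (1)^2| < delta * 3.
We need delta * 3 <= 1/5, i.e. delta <= 1/5/3 = 1/15.
Since 1/15 < 1, this is tighter than 1; take delta = 1/15.
So delta = 1/15 works.

1/15


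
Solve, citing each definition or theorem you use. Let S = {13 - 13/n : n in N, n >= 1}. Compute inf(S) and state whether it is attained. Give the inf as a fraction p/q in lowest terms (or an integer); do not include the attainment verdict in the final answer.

Analysis:
- Values: 0, 13/2, 26/3, 39/4, ... strictly increasing.
- Minimum is 0 (n=1); inf = 0 (attained).
- 13 - 13/n -> 13 from below; sup = 13, not attained.
Conclusion: inf(S) = 0, attained in S.

0


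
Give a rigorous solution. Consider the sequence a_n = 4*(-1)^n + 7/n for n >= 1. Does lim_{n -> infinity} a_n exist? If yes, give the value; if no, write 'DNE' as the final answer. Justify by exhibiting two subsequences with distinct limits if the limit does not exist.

Examine the behaviour of a_n along subsequences.
a_{2k} = 4 + 7/(2k) -> 4. a_{2k+1} = -4 + 7/(2k+1) -> -4.
Since these two subsequential limits are 4 and -4, distinct, the full sequence cannot converge (a convergent sequence has all subsequences tending to the same limit). So lim a_n does not exist.

DNE


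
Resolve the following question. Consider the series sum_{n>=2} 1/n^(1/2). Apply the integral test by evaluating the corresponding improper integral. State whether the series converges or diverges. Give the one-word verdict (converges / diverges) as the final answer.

Let f(x) = 1/sqrt(x). Then f is positive, continuous, and decreasing on [2, infinity), so the integral test applies.
Compute the improper integral int_{2}^infinity f(x) dx:
  antiderivative F(x) = 2*sqrt(x).
  As x -> infinity, F(x) -> infinity (since p = 1/2 < 1).
  So the integral diverges. By the integral test, the series diverges.

diverges


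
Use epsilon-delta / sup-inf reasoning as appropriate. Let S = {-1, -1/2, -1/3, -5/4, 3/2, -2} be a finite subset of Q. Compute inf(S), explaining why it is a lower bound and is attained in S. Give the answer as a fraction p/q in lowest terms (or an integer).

S is finite, so inf(S) = min(S).
Sorted increasing:
-2, -5/4, -1, -1/2, -1/3, 3/2
The extremum is -2.
For every x in S, x >= -2. And -2 is in S, so it is attained.
Therefore inf(S) = -2.

-2


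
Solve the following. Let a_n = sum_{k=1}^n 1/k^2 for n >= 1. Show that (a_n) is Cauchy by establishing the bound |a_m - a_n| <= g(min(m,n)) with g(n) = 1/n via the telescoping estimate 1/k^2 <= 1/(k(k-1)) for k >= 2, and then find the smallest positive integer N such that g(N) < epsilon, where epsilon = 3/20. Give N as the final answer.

For m > n >= 1: |a_m - a_n| = sum_{k=n+1}^m 1/k^2.
Use 1/k^2 <= 1/(k(k-1)) = 1/(k-1) - 1/k for k >= 2:
sum_{k=n+1}^m 1/k^2 <= sum_{k=n+1}^m (1/(k-1) - 1/k) = 1/n - 1/m <= 1/n.
By symmetry the same bound holds with n,m swapped, so |a_m - a_n| <= 1/min(m,n) = g(min(m,n)). Since g(n) -> 0, (a_n) is Cauchy.
Now solve g(N) < 3/20: 1/N < 3/20 <=> N > 1/(3/20) = 20/3.
The smallest integer strictly greater than 20/3 is N = 7.
Check: g(7) = 1/7 < 3/20; g(6) = 1/6 >= 3/20. So N = 7.

7


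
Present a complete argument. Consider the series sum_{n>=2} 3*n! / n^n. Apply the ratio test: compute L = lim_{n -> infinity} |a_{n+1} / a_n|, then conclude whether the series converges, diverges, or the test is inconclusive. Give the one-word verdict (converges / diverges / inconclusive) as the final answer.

Let a_n denote the general term. Form the ratio a_{n+1}/a_n and simplify:
a_{n+1}/a_n = (n/(n + 1))^n
Take the limit as n -> infinity: L = exp(-1).
Since L = exp(-1) < 1, the ratio test implies the series converges.

converges


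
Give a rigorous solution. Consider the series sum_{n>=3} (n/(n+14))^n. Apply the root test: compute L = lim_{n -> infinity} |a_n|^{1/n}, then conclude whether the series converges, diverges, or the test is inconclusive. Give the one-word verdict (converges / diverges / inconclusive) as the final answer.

Let a_n denote the general term. Form |a_n|^(1/n) and simplify:
|a_n|^(1/n) = n/(n + 14)
Take the limit as n -> infinity: L = 1.
Since L = 1, the root test is inconclusive. (In fact a_n = (n/(n+14))^n -> e^(-14) != 0, so the nth-term test shows divergence; but the root test itself gives no conclusion.)

inconclusive


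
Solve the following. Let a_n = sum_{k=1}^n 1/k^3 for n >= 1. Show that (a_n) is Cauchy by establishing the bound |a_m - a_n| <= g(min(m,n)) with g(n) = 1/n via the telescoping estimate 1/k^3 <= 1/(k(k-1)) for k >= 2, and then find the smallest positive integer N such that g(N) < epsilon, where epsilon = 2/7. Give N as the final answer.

For m > n >= 1: |a_m - a_n| = sum_{k=n+1}^m 1/k^3.
Use 1/k^3 <= 1/(k(k-1)) = 1/(k-1) - 1/k for k >= 2 (which holds since k^3 >= k^2 >= k(k-1) for k >= 2):
sum_{k=n+1}^m 1/k^3 <= sum_{k=n+1}^m (1/(k-1) - 1/k) = 1/n - 1/m <= 1/n.
By symmetry the same bound holds with n,m swapped, so |a_m - a_n| <= 1/min(m,n) = g(min(m,n)). Since g(n) -> 0, (a_n) is Cauchy.
Now solve g(N) < 2/7: 1/N < 2/7 <=> N > 1/(2/7) = 7/2.
The smallest integer strictly greater than 7/2 is N = 4.
Check: g(4) = 1/4 < 2/7; g(3) = 1/3 >= 2/7. So N = 4.

4


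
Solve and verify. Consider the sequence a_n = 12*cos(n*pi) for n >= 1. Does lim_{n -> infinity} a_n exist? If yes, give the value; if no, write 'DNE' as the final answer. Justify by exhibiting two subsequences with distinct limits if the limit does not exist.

Examine the behaviour of a_n along subsequences.
cos(n*pi) = (-1)^n, so a_n = 12*(-1)^n. a_{2k} = 12 -> 12. a_{2k+1} = -12 -> -12.
Since these two subsequential limits are 12 and -12, distinct, the full sequence cannot converge (a convergent sequence has all subsequences tending to the same limit). So lim a_n does not exist.

DNE


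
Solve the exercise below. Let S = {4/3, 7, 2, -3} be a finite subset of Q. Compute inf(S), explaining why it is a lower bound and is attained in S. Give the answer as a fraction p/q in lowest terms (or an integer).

S is finite, so inf(S) = min(S).
Sorted increasing:
-3, 4/3, 2, 7
The extremum is -3.
For every x in S, x >= -3. And -3 is in S, so it is attained.
Therefore inf(S) = -3.

-3


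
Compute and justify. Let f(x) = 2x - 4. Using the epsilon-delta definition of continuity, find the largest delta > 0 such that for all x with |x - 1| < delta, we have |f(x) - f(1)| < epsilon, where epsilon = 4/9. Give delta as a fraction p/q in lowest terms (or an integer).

We compute f(1) = 2*(1) - 4 = -2.
|f(x) - f(1)| = |2x - 4 - (-2)| = |2(x - 1)| = 2|x - 1|.
We need 2|x - 1| < 4/9, i.e. |x - 1| < 4/9 / 2 = 2/9.
So any delta <= 2/9 works. Conversely, if delta > 2/9, then x = 1 + 2/9 satisfies |x - 1| = 2/9 < delta but |f(x) - f(1)| = 2 * 2/9 = 4/9, which is not < 4/9; so no larger delta works.
Hence the largest such delta is 2/9.

2/9


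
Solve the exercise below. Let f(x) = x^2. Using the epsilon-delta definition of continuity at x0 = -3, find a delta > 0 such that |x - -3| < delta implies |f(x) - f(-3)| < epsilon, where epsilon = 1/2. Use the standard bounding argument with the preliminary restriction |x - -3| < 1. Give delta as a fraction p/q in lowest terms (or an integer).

Factor: |x^2 - (-3)^2| = |x - -3| * |x + -3|.
Impose |x - -3| < 1 first. Then |x + -3| = |(x - -3) + 2*(-3)| <= |x - -3| + 2*|-3| < 1 + 6 = 7.
So |x^2 - (-3)^2| < delta * 7.
We need delta * 7 <= 1/2, i.e. delta <= 1/2/7 = 1/14.
Since 1/14 < 1, this is tighter than 1; take delta = 1/14.
So delta = 1/14 works.

1/14


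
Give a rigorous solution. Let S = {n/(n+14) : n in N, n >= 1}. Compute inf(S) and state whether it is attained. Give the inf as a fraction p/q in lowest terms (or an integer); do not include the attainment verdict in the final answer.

Analysis:
- Values: 1/15, 1/8, 3/17, 2/9, ... strictly increasing.
- Minimum is 1/15 (n=1); inf = 1/15 (attained).
- n/(n+14) = 1 - 14/(n+14) -> 1 from below as n -> infinity, and never equals 1.
- So sup = 1 (not attained).
Conclusion: inf(S) = 1/15, attained in S.

1/15


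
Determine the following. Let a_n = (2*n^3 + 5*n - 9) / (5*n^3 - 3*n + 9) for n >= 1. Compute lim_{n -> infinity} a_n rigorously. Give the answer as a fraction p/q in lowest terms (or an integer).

Divide numerator and denominator by n^3, the highest power:
numerator / n^3 = 2 + 5/n^2 - 9/n^3
denominator / n^3 = 5 - 3/n^2 + 9/n^3
As n -> infinity, all terms of the form c/n^k (k >= 1) tend to 0.
So numerator / n^3 -> 2 and denominator / n^3 -> 5.
Therefore lim a_n = 2/5.

2/5


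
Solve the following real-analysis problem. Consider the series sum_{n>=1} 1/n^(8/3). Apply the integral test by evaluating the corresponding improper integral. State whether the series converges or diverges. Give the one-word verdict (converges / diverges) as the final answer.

Let f(x) = x^(-8/3). Then f is positive, continuous, and decreasing on [1, infinity), so the integral test applies.
Compute the improper integral int_{1}^infinity f(x) dx:
  antiderivative F(x) = -3/(5*x^(5/3)).
  As x -> infinity, F(x) -> 0 (since p = 8/3 > 1).
  So int = F(infinity) - F(1) = 0 - (-3/5) = 3/5.
  Finite, so by the integral test, the series converges.

converges


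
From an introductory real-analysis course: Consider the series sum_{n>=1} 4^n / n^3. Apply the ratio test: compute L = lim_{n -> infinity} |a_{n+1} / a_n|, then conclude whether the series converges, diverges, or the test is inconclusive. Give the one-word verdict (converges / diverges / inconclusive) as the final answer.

Let a_n denote the general term. Form the ratio a_{n+1}/a_n and simplify:
a_{n+1}/a_n = 4*n^3/(n + 1)^3
Take the limit as n -> infinity: L = 4.
Since L = 4 > 1 (or L = infinity), the ratio test implies the series diverges.

diverges


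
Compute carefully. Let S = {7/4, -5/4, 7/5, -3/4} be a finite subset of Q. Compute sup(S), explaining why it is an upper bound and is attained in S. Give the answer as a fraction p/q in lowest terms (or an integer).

S is finite, so sup(S) = max(S).
Sorted decreasing:
7/4, 7/5, -3/4, -5/4
The extremum is 7/4.
For every x in S, x <= 7/4. And 7/4 is in S, so it is attained.
Therefore sup(S) = 7/4.

7/4


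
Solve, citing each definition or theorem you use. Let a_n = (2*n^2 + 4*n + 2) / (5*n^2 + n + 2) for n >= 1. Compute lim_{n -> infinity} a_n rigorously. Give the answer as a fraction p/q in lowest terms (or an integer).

Divide numerator and denominator by n^2, the highest power:
numerator / n^2 = 2 + 4/n + 2/n^2
denominator / n^2 = 5 + 1/n + 2/n^2
As n -> infinity, all terms of the form c/n^k (k >= 1) tend to 0.
So numerator / n^2 -> 2 and denominator / n^2 -> 5.
Therefore lim a_n = 2/5.

2/5


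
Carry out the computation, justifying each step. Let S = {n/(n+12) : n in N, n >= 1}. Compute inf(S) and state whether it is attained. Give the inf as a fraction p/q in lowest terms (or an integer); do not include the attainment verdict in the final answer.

Analysis:
- Values: 1/13, 1/7, 1/5, 1/4, ... strictly increasing.
- Minimum is 1/13 (n=1); inf = 1/13 (attained).
- n/(n+12) = 1 - 12/(n+12) -> 1 from below as n -> infinity, and never equals 1.
- So sup = 1 (not attained).
Conclusion: inf(S) = 1/13, attained in S.

1/13


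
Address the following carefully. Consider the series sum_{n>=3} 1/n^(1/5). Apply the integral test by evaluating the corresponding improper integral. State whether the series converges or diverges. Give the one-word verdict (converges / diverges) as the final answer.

Let f(x) = x^(-1/5). Then f is positive, continuous, and decreasing on [3, infinity), so the integral test applies.
Compute the improper integral int_{3}^infinity f(x) dx:
  antiderivative F(x) = 5*x^(4/5)/4.
  As x -> infinity, F(x) -> infinity (since p = 1/5 < 1).
  So the integral diverges. By the integral test, the series diverges.

diverges


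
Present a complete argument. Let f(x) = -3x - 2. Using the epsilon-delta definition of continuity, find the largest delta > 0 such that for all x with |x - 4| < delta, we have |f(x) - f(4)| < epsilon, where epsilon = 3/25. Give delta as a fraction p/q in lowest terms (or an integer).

We compute f(4) = -3*(4) - 2 = -14.
|f(x) - f(4)| = |-3x - 2 - (-14)| = |-3(x - 4)| = 3|x - 4|.
We need 3|x - 4| < 3/25, i.e. |x - 4| < 3/25 / 3 = 1/25.
So any delta <= 1/25 works. Conversely, if delta > 1/25, then x = 4 + 1/25 satisfies |x - 4| = 1/25 < delta but |f(x) - f(4)| = 3 * 1/25 = 3/25, which is not < 3/25; so no larger delta works.
Hence the largest such delta is 1/25.

1/25


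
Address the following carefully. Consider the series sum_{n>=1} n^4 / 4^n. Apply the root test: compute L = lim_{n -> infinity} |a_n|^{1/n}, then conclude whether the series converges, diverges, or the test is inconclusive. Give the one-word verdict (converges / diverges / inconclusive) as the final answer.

Let a_n denote the general term. Form |a_n|^(1/n) and simplify:
|a_n|^(1/n) = n^(4/n)/4
Take the limit as n -> infinity: L = 1/4.
Since L = 1/4 < 1, the root test implies convergence.

converges


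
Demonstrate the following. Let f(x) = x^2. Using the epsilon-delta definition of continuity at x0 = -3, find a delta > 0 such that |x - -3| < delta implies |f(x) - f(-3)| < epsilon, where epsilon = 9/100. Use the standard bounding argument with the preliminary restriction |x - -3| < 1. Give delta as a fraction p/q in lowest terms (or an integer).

Factor: |x^2 - (-3)^2| = |x - -3| * |x + -3|.
Impose |x - -3| < 1 first. Then |x + -3| = |(x - -3) + 2*(-3)| <= |x - -3| + 2*|-3| < 1 + 6 = 7.
So |x^2 - (-3)^2| < delta * 7.
We need delta * 7 <= 9/100, i.e. delta <= 9/100/7 = 9/700.
Since 9/700 < 1, this is tighter than 1; take delta = 9/700.
So delta = 9/700 works.

9/700


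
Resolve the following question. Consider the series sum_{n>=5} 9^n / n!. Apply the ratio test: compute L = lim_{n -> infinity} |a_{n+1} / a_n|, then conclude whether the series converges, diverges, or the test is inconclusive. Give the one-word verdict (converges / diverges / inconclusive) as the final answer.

Let a_n denote the general term. Form the ratio a_{n+1}/a_n and simplify:
a_{n+1}/a_n = 9/(n + 1)
Take the limit as n -> infinity: L = 0.
Since L = 0 < 1, the ratio test implies the series converges.

converges


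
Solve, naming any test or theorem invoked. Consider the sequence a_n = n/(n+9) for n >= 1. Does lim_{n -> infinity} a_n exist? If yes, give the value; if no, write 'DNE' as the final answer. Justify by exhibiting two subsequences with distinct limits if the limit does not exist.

Examine the behaviour of a_n along subsequences.
Even-n subsequence a_{2k} = (2k)/(2k+9) -> 1. Odd-n subsequence a_{2k+1} = (2k+1)/(2k+10) -> 1. Both tend to 1, which suggests the limit is 1; verify directly.
|a_n - 1| = |n - (n+9)| / (n+9) = 9/(n+9) < 9/n for every n >= 1.
Given epsilon > 0, choose a positive integer N > 9/epsilon. Then for all n >= N, |a_n - 1| < 9/n <= 9/N < epsilon.
So by the definition of the limit, lim a_n exists and equals 1.

1


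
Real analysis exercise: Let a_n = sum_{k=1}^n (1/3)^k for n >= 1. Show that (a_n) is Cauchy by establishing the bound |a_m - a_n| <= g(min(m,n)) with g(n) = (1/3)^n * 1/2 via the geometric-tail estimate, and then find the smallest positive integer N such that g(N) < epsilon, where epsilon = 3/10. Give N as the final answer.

For m > n >= 1: |a_m - a_n| = sum_{k=n+1}^m (1/3)^k < sum_{k=n+1}^infinity (1/3)^k = (1/3)^(n+1) / (1 - 1/3) = (1/3)^n * (1/3) * (3/2) = (1/3)^n * 1/2.
So g(n) = (1/3)^n / 2. Since g(n) -> 0, (a_n) is Cauchy.
Now solve g(N) < 3/10: (1/3)^N / 2 < 3/10 <=> 3^N > 1 / (2 * 3/10) = 5/3.
Check powers of 3: 3^0 = 1 <= 5/3, 3^1 = 3 > 5/3.
So the smallest such N is 1. Check: g(1) = 1/(2 * 3) = 1/6 < 3/10.

1


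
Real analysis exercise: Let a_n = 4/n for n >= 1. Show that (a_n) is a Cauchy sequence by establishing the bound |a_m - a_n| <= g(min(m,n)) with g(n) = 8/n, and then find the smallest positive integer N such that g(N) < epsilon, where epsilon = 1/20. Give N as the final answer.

For any m, n >= 1, by the triangle inequality:
|a_m - a_n| = |4/m - 4/n| <= 4*1/m + 4*1/n <= 8/min(m,n).
So g(n) = 8/n bounds the Cauchy difference. Since g(n) -> 0, (a_n) is Cauchy.
Now solve g(N) < 1/20: 8/N < 1/20 <=> N > 8 / (1/20) = 160.
The smallest integer strictly greater than 160 is N = 161.
Check: g(161) = 8/161 = 8/161 < 1/20; g(160) = 1/20 >= 1/20. So N = 161.

161


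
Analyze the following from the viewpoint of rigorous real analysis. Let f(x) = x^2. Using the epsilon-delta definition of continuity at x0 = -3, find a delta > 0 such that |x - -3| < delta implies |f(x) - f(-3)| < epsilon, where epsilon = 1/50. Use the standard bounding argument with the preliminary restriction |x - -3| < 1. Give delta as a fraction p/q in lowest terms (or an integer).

Factor: |x^2 - (-3)^2| = |x - -3| * |x + -3|.
Impose |x - -3| < 1 first. Then |x + -3| = |(x - -3) + 2*(-3)| <= |x - -3| + 2*|-3| < 1 + 6 = 7.
So |x^2 - (-3)^2| < delta * 7.
We need delta * 7 <= 1/50, i.e. delta <= 1/50/7 = 1/350.
Since 1/350 < 1, this is tighter than 1; take delta = 1/350.
So delta = 1/350 works.

1/350


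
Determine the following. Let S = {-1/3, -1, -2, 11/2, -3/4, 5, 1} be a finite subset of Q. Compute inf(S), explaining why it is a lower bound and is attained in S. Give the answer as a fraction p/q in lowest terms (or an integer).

S is finite, so inf(S) = min(S).
Sorted increasing:
-2, -1, -3/4, -1/3, 1, 5, 11/2
The extremum is -2.
For every x in S, x >= -2. And -2 is in S, so it is attained.
Therefore inf(S) = -2.

-2


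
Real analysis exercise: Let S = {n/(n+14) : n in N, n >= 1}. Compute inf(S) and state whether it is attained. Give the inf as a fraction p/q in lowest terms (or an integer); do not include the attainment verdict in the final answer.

Analysis:
- Values: 1/15, 1/8, 3/17, 2/9, ... strictly increasing.
- Minimum is 1/15 (n=1); inf = 1/15 (attained).
- n/(n+14) = 1 - 14/(n+14) -> 1 from below as n -> infinity, and never equals 1.
- So sup = 1 (not attained).
Conclusion: inf(S) = 1/15, attained in S.

1/15


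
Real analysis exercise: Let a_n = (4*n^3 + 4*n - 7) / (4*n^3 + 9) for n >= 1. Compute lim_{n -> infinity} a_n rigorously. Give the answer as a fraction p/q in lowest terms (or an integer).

Divide numerator and denominator by n^3, the highest power:
numerator / n^3 = 4 + 4/n^2 - 7/n^3
denominator / n^3 = 4 + 9/n^3
As n -> infinity, all terms of the form c/n^k (k >= 1) tend to 0.
So numerator / n^3 -> 4 and denominator / n^3 -> 4.
Therefore lim a_n = 1.

1


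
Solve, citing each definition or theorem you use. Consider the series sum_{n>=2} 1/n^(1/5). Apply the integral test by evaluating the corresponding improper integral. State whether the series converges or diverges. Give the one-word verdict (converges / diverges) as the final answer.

Let f(x) = x^(-1/5). Then f is positive, continuous, and decreasing on [2, infinity), so the integral test applies.
Compute the improper integral int_{2}^infinity f(x) dx:
  antiderivative F(x) = 5*x^(4/5)/4.
  As x -> infinity, F(x) -> infinity (since p = 1/5 < 1).
  So the integral diverges. By the integral test, the series diverges.

diverges


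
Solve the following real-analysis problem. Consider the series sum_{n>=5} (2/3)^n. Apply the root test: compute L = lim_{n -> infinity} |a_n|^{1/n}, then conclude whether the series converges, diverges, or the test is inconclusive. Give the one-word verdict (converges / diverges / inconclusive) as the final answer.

Let a_n denote the general term. Form |a_n|^(1/n) and simplify:
|a_n|^(1/n) = 2/3
Take the limit as n -> infinity: L = 2/3.
Since L = 2/3 < 1, the root test implies convergence.

converges


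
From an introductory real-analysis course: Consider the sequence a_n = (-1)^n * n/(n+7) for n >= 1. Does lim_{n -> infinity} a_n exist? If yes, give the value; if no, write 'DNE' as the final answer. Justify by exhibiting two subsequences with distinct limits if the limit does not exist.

Examine the behaviour of a_n along subsequences.
a_{2k} = 2k/(2k+7) -> 1. a_{2k+1} = -(2k+1)/(2k+8) -> -1.
Since these two subsequential limits are 1 and -1, distinct, the full sequence cannot converge (a convergent sequence has all subsequences tending to the same limit). So lim a_n does not exist.

DNE


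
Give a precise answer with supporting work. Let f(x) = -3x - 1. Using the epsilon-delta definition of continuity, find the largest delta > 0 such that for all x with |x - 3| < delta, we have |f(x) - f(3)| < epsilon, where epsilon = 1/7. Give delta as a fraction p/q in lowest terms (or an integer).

We compute f(3) = -3*(3) - 1 = -10.
|f(x) - f(3)| = |-3x - 1 - (-10)| = |-3(x - 3)| = 3|x - 3|.
We need 3|x - 3| < 1/7, i.e. |x - 3| < 1/7 / 3 = 1/21.
So any delta <= 1/21 works. Conversely, if delta > 1/21, then x = 3 + 1/21 satisfies |x - 3| = 1/21 < delta but |f(x) - f(3)| = 3 * 1/21 = 1/7, which is not < 1/7; so no larger delta works.
Hence the largest such delta is 1/21.

1/21


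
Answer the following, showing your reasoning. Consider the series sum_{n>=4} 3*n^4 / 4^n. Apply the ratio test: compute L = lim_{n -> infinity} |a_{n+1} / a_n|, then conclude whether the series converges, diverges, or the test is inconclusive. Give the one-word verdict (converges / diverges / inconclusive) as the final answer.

Let a_n denote the general term. Form the ratio a_{n+1}/a_n and simplify:
a_{n+1}/a_n = (n + 1)^4/(4*n^4)
Take the limit as n -> infinity: L = 1/4.
Since L = 1/4 < 1, the ratio test implies the series converges.

converges


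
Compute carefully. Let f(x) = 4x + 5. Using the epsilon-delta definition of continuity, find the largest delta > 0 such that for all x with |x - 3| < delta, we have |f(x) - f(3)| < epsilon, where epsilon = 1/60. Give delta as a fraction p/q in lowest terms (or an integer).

We compute f(3) = 4*(3) + 5 = 17.
|f(x) - f(3)| = |4x + 5 - (17)| = |4(x - 3)| = 4|x - 3|.
We need 4|x - 3| < 1/60, i.e. |x - 3| < 1/60 / 4 = 1/240.
So any delta <= 1/240 works. Conversely, if delta > 1/240, then x = 3 + 1/240 satisfies |x - 3| = 1/240 < delta but |f(x) - f(3)| = 4 * 1/240 = 1/60, which is not < 1/60; so no larger delta works.
Hence the largest such delta is 1/240.

1/240


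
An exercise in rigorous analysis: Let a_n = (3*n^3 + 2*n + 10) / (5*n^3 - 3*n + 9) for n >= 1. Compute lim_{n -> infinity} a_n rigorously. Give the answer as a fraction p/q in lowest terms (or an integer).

Divide numerator and denominator by n^3, the highest power:
numerator / n^3 = 3 + 2/n^2 + 10/n^3
denominator / n^3 = 5 - 3/n^2 + 9/n^3
As n -> infinity, all terms of the form c/n^k (k >= 1) tend to 0.
So numerator / n^3 -> 3 and denominator / n^3 -> 5.
Therefore lim a_n = 3/5.

3/5


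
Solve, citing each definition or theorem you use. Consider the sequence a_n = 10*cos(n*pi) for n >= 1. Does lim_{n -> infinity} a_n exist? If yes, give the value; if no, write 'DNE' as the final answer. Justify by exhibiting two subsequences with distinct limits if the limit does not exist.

Examine the behaviour of a_n along subsequences.
cos(n*pi) = (-1)^n, so a_n = 10*(-1)^n. a_{2k} = 10 -> 10. a_{2k+1} = -10 -> -10.
Since these two subsequential limits are 10 and -10, distinct, the full sequence cannot converge (a convergent sequence has all subsequences tending to the same limit). So lim a_n does not exist.

DNE


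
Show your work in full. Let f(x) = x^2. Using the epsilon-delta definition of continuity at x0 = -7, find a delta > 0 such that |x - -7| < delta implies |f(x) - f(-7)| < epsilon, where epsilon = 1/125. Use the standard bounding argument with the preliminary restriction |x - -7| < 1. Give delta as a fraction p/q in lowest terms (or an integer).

Factor: |x^2 - (-7)^2| = |x - -7| * |x + -7|.
Impose |x - -7| < 1 first. Then |x + -7| = |(x - -7) + 2*(-7)| <= |x - -7| + 2*|-7| < 1 + 14 = 15.
So |x^2 - (-7)^2| < delta * 15.
We need delta * 15 <= 1/125, i.e. delta <= 1/125/15 = 1/1875.
Since 1/1875 < 1, this is tighter than 1; take delta = 1/1875.
So delta = 1/1875 works.

1/1875


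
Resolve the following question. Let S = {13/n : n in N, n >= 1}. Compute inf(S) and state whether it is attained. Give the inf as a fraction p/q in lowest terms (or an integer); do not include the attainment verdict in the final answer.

Analysis:
- Values: 13, 13/2, 13/3, 13/4, ... strictly decreasing.
- The maximum is 13 (n=1); sup = 13 (attained).
- The set is bounded below by 0; 13/n -> 0 so 0 is the greatest lower bound.
- 0 is not in the set, so inf = 0 is not attained.
Conclusion: inf(S) = 0, not attained in S.

0


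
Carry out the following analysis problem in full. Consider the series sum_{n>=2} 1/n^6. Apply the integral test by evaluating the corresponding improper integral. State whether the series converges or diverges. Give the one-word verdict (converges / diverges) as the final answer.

Let f(x) = x^(-6). Then f is positive, continuous, and decreasing on [2, infinity), so the integral test applies.
Compute the improper integral int_{2}^infinity f(x) dx:
  antiderivative F(x) = -1/(5*x^5).
  As x -> infinity, F(x) -> 0 (since p = 6 > 1).
  So int = F(infinity) - F(2) = 0 - (-1/160) = 1/160.
  Finite, so by the integral test, the series converges.

converges
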